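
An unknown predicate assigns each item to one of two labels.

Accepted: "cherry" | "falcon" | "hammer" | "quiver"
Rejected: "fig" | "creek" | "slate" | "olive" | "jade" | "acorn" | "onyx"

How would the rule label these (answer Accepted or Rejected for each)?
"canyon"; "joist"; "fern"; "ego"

One predicate separates the groups cleanly: length 6.
"canyon" → length 6 → Accepted. "joist" → length 5 → Rejected. "fern" → length 4 → Rejected. "ego" → length 3 → Rejected.

Accepted, Rejected, Rejected, Rejected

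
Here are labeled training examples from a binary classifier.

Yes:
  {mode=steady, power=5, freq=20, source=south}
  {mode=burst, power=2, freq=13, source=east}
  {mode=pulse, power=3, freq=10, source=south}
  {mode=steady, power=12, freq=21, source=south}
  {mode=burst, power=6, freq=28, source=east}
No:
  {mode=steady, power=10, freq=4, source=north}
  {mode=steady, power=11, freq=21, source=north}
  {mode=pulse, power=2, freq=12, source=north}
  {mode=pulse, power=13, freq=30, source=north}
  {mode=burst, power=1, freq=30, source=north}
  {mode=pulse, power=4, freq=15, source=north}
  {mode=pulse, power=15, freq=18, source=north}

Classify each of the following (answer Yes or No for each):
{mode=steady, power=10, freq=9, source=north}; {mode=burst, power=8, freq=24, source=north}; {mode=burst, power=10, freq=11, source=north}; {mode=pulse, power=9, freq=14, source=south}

No, No, No, Yes

All 'Yes' examples share one property — source is not north — and every 'No' example lacks it.
{mode=steady, power=10, freq=9, source=north} → source is north → No. {mode=burst, power=8, freq=24, source=north} → source is north → No. {mode=burst, power=10, freq=11, source=north} → source is north → No. {mode=pulse, power=9, freq=14, source=south} → source is south → Yes.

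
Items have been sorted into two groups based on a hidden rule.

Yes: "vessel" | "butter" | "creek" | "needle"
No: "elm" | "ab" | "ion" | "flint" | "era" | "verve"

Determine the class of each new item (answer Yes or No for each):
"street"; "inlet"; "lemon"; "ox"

Yes, No, No, No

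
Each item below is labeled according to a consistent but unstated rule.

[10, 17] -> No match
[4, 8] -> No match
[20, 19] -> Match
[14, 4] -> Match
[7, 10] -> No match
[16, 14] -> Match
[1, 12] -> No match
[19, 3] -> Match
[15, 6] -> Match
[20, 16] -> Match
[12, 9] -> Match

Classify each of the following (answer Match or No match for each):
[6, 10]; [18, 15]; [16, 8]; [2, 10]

No match, Match, Match, No match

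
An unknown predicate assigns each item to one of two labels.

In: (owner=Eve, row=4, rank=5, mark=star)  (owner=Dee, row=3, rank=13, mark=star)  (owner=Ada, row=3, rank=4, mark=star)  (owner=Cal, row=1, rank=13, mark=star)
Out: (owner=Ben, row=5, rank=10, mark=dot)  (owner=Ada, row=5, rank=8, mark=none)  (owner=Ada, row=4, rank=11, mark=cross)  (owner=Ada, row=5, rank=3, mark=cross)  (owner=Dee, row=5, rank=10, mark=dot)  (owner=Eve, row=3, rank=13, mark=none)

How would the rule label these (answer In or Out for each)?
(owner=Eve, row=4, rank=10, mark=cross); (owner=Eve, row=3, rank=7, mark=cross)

Out, Out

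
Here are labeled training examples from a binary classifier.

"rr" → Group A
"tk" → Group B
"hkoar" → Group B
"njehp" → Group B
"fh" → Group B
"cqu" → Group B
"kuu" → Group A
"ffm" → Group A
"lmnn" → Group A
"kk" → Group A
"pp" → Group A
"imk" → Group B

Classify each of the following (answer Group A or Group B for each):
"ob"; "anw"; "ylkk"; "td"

Group B, Group B, Group A, Group B

'Group A' ⟺ has a double letter.
"ob" → no doubled letter → Group B. "anw" → no doubled letter → Group B. "ylkk" → 'kk' doubled → Group A. "td" → no doubled letter → Group B.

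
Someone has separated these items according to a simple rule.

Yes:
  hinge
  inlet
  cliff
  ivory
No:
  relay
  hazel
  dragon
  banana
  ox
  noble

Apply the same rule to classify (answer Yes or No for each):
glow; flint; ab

The rule appears to be: contains 'i'.
glow → no 'i' → No. flint → has 'i' → Yes. ab → no 'i' → No.

No, Yes, No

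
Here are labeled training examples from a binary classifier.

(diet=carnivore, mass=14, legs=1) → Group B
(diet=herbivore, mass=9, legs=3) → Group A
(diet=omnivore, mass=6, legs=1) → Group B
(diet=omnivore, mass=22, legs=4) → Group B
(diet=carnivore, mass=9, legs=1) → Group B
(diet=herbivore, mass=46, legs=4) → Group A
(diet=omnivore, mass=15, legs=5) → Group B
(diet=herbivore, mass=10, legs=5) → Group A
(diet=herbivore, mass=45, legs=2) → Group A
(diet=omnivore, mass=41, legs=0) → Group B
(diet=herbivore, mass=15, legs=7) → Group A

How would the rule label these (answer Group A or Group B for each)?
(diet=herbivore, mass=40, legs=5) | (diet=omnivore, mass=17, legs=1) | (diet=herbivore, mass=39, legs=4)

Group A, Group B, Group A

The pattern is that an item is 'Group A' exactly when: diet is herbivore.
(diet=herbivore, mass=40, legs=5): diet is herbivore — checks out, so Group A.
(diet=omnivore, mass=17, legs=1): diet is omnivore — does not satisfy this, so Group B.
(diet=herbivore, mass=39, legs=4): diet is herbivore — checks out, so Group A.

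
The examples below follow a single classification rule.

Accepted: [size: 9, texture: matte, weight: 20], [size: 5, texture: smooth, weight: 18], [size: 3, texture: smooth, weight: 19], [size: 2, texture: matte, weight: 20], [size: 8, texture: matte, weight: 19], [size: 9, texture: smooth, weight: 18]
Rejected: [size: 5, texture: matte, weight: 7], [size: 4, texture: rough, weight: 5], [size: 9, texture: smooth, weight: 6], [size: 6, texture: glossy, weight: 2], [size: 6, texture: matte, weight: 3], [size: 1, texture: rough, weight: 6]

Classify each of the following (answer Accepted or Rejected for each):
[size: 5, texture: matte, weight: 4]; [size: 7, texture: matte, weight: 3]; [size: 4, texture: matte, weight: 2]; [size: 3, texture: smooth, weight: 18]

Rejected, Rejected, Rejected, Accepted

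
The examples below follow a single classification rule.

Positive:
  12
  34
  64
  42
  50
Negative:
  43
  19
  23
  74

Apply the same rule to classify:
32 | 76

Positive, Negative

'Positive' ⟺ even AND at most 64.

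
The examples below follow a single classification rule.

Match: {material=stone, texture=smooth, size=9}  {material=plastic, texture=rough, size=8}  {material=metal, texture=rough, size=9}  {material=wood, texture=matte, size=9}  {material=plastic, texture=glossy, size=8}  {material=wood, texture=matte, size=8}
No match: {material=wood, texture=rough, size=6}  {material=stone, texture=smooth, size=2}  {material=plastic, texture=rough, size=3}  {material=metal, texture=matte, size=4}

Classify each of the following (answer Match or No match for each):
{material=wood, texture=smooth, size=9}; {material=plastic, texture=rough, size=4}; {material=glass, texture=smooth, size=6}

Match, No match, No match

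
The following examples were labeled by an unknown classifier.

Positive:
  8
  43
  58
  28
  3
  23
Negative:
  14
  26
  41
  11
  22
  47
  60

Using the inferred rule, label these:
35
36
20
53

'Positive' ⟺ ≡ 3 (mod 5).

Negative, Negative, Negative, Positive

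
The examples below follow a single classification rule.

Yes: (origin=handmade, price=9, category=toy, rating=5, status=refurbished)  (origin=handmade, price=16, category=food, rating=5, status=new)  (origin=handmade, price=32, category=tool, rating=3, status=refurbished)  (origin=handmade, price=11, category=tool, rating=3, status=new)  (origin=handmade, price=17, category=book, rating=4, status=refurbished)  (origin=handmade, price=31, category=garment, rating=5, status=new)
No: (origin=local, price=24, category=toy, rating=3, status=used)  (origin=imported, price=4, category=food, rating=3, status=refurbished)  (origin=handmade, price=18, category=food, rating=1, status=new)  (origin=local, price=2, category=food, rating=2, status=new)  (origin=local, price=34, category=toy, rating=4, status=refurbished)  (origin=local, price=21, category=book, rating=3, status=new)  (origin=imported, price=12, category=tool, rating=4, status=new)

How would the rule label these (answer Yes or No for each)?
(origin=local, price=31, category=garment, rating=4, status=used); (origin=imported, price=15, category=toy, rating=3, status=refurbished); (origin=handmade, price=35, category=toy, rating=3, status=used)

One predicate separates the groups cleanly: origin is handmade AND rating ≥ 2.
(origin=local, price=31, category=garment, rating=4, status=used): No (origin is local, rating = 4).
(origin=imported, price=15, category=toy, rating=3, status=refurbished): No (origin is imported, rating = 3).
(origin=handmade, price=35, category=toy, rating=3, status=used): Yes (origin is handmade, rating = 3).

No, No, Yes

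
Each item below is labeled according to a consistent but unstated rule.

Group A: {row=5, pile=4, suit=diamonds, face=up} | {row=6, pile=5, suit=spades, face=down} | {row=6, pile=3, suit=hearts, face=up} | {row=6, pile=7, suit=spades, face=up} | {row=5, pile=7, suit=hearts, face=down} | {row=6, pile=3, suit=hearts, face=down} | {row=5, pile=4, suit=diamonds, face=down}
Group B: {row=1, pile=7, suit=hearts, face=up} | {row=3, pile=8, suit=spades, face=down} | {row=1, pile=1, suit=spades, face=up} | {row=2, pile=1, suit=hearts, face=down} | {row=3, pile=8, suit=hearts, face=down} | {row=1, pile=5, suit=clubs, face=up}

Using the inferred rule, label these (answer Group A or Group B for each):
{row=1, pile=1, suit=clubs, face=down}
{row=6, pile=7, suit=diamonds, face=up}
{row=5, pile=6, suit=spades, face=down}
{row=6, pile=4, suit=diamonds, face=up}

Group B, Group A, Group A, Group A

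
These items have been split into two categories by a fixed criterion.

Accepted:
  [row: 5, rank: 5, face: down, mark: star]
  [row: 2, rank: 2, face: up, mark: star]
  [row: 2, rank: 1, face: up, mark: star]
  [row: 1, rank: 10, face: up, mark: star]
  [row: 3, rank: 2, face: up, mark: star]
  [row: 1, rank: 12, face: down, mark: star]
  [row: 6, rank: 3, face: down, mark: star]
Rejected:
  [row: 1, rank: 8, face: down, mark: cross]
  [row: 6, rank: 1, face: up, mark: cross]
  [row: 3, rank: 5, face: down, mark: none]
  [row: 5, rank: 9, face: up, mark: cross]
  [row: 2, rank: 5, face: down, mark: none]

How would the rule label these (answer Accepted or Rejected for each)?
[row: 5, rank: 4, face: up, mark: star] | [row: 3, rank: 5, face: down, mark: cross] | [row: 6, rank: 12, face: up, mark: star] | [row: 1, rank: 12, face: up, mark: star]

The distinguishing property — mark is star — holds for all the 'Accepted' cases and none of the 'Rejected' cases.
[row: 5, rank: 4, face: up, mark: star]: Accepted (mark is star). [row: 3, rank: 5, face: down, mark: cross]: Rejected (mark is cross). [row: 6, rank: 12, face: up, mark: star]: Accepted (mark is star). [row: 1, rank: 12, face: up, mark: star]: Accepted (mark is star).

Accepted, Rejected, Accepted, Accepted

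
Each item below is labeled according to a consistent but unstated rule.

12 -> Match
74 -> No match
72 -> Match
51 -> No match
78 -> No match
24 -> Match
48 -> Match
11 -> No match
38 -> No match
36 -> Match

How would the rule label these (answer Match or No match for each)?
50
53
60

The pattern is that an item is 'Match' exactly when: multiple of 4.
50 — 50 = 4·12 + 2, hence No match.
53 — 53 = 4·13 + 1, hence No match.
60 — 60 = 4·15, hence Match.

No match, No match, Match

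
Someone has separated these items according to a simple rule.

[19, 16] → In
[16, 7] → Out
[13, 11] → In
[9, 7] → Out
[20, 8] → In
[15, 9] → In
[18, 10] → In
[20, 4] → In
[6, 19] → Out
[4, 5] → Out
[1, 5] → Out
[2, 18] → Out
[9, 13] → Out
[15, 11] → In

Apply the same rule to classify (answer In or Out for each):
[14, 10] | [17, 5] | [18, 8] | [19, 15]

In, Out, In, In

Rule: first > second AND sum ≥ 24. This holds for each 'In' example and fails for each 'Out' one.
[14, 10]: 14 > 10, 14+10 = 24 — has this property, so In.
[17, 5]: 17 > 5, 17+5 = 22 — lacks this property, so Out.
[18, 8]: 18 > 8, 18+8 = 26 — has this property, so In.
[19, 15]: 19 > 15, 19+15 = 34 — has this property, so In.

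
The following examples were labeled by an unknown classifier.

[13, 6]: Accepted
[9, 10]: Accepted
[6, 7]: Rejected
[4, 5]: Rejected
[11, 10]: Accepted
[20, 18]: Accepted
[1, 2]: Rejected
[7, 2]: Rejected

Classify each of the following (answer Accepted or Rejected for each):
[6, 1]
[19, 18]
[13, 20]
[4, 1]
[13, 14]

The classifier is using: sum ≥ 19.
[6, 1] → 6+1 = 7 → Rejected.
[19, 18] → 19+18 = 37 → Accepted.
[13, 20] → 13+20 = 33 → Accepted.
[4, 1] → 4+1 = 5 → Rejected.
[13, 14] → 13+14 = 27 → Accepted.

Rejected, Accepted, Accepted, Rejected, Accepted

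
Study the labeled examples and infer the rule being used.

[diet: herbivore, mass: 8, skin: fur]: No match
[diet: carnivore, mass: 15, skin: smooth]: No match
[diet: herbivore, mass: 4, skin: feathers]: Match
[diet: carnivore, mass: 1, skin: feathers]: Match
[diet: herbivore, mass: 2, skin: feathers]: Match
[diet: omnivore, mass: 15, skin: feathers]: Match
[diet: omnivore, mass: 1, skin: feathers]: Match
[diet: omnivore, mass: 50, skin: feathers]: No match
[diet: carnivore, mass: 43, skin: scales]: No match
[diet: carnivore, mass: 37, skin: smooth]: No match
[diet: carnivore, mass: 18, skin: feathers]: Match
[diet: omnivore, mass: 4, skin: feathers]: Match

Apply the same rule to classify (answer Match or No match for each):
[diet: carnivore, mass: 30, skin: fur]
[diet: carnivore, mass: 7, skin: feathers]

No match, Match

A rule that fits every label: skin is feathers AND mass ≤ 18 — true of each 'Match' example, false of each 'No match' one.
[diet: carnivore, mass: 30, skin: fur] → skin is fur, mass = 30 → No match. [diet: carnivore, mass: 7, skin: feathers] → skin is feathers, mass = 7 → Match.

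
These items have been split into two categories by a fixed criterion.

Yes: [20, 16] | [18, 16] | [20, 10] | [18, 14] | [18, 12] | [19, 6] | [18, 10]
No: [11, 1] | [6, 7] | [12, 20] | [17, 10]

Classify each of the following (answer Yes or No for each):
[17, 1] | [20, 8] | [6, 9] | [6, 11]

No, Yes, No, No

The simplest hypothesis consistent with all the labels is: first ≥ 18.
No: [17, 1], since first 17. Yes: [20, 8], since first 20. No: [6, 9], since first 6. No: [6, 11], since first 6.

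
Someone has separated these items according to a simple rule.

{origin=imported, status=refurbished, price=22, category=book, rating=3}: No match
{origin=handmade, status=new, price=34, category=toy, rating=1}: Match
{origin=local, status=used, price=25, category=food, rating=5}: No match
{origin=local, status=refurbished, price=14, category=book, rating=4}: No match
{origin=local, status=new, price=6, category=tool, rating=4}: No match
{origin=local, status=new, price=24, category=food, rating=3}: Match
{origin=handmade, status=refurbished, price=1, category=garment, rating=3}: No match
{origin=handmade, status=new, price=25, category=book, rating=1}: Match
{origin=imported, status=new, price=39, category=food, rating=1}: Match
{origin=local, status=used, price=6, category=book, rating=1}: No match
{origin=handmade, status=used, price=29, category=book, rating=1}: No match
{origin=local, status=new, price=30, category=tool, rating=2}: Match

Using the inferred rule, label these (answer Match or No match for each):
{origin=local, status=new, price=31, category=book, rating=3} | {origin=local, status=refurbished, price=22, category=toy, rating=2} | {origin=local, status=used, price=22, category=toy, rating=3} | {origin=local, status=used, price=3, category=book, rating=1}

Match, No match, No match, No match

All 'Match' examples share one property — status is new AND price ≥ 14 — and every 'No match' example lacks it.
{origin=local, status=new, price=31, category=book, rating=3} → status is new, price = 31 → Match.
{origin=local, status=refurbished, price=22, category=toy, rating=2} → status is refurbished, price = 22 → No match.
{origin=local, status=used, price=22, category=toy, rating=3} → status is used, price = 22 → No match.
{origin=local, status=used, price=3, category=book, rating=1} → status is used, price = 3 → No match.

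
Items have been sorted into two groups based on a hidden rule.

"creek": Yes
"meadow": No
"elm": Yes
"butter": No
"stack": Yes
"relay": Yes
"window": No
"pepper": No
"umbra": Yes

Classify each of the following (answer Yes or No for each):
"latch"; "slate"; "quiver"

The simplest hypothesis consistent with all the labels is: odd length.
"latch": length 5 — has this property, so Yes. "slate": length 5 — has this property, so Yes. "quiver": length 6 — fails the rule, so No.

Yes, Yes, No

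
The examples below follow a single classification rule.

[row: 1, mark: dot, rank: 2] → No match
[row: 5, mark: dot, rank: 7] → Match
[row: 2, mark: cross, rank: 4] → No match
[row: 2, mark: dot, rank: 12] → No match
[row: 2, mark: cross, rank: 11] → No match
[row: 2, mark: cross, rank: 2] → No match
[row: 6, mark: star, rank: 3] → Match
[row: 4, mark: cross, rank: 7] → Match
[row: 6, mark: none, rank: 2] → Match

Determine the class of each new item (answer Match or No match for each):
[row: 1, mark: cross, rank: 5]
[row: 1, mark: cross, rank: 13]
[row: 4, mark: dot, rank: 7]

No match, No match, Match

The rule appears to be: row ≥ 4.
[row: 1, mark: cross, rank: 5]: row = 1, does not satisfy this → No match.
[row: 1, mark: cross, rank: 13]: row = 1, does not satisfy this → No match.
[row: 4, mark: dot, rank: 7]: row = 4, fits → Match.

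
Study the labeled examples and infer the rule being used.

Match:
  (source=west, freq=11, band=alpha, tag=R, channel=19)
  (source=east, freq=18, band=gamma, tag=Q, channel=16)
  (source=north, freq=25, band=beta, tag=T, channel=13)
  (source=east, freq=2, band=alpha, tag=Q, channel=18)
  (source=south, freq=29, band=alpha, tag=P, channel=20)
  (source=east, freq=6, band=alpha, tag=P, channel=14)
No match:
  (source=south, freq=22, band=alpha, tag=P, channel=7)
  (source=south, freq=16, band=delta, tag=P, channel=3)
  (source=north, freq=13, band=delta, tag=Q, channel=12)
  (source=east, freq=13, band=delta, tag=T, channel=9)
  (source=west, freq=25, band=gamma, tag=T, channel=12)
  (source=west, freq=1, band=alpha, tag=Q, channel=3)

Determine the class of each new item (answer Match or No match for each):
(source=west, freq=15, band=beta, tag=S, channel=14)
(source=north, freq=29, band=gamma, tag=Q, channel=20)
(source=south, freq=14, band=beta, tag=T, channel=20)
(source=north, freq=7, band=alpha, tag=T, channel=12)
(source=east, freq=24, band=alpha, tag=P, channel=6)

The pattern is that an item is 'Match' exactly when: channel ≥ 13.

Match, Match, Match, No match, No match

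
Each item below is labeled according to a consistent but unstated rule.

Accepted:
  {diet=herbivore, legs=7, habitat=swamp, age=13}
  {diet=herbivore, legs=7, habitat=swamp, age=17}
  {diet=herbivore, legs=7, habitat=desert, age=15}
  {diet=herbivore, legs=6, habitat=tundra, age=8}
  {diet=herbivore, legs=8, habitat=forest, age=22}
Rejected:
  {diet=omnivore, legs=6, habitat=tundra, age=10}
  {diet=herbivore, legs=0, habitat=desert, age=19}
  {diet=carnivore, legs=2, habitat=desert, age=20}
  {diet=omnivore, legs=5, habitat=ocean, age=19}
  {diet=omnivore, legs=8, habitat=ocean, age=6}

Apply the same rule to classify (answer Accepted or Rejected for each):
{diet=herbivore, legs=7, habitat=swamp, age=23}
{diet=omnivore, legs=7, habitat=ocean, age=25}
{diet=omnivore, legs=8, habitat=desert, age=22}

The distinguishing property — diet is herbivore AND legs ≥ 2 — holds for all the 'Accepted' cases and none of the 'Rejected' cases.
{diet=herbivore, legs=7, habitat=swamp, age=23}: Accepted (diet is herbivore, legs = 7). {diet=omnivore, legs=7, habitat=ocean, age=25}: Rejected (diet is omnivore, legs = 7). {diet=omnivore, legs=8, habitat=desert, age=22}: Rejected (diet is omnivore, legs = 8).

Accepted, Rejected, Rejected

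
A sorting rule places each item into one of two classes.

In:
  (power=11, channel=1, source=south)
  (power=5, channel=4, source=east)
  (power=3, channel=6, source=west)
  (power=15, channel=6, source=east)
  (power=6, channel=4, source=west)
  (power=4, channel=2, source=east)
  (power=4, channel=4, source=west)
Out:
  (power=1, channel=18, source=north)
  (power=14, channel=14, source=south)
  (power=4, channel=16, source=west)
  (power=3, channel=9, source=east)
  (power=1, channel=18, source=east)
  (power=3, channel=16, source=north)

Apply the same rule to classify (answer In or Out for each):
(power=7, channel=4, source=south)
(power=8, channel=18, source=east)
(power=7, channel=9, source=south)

Rule: channel ≤ 6. This holds for each 'In' example and fails for each 'Out' one.
(power=7, channel=4, source=south): channel = 4 — checks out, so In.
(power=8, channel=18, source=east): channel = 18 — does not pass, so Out.
(power=7, channel=9, source=south): channel = 9 — does not pass, so Out.

In, Out, Out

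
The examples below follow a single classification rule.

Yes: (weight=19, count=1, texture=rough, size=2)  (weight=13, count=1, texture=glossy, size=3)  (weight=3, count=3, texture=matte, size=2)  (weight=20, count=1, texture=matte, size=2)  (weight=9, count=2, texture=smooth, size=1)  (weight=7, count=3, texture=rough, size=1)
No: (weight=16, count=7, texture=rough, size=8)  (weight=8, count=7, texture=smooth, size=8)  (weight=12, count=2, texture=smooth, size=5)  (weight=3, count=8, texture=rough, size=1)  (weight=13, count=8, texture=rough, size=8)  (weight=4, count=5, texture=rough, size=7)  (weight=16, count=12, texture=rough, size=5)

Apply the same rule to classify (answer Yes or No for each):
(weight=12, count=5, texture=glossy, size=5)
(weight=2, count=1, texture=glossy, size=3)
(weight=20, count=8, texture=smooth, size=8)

The distinguishing property — size ≤ 3 AND count ≤ 3 — holds for all the 'Yes' cases and none of the 'No' cases.
(weight=12, count=5, texture=glossy, size=5) → size = 5, count = 5 → No. (weight=2, count=1, texture=glossy, size=3) → size = 3, count = 1 → Yes. (weight=20, count=8, texture=smooth, size=8) → size = 8, count = 8 → No.

No, Yes, No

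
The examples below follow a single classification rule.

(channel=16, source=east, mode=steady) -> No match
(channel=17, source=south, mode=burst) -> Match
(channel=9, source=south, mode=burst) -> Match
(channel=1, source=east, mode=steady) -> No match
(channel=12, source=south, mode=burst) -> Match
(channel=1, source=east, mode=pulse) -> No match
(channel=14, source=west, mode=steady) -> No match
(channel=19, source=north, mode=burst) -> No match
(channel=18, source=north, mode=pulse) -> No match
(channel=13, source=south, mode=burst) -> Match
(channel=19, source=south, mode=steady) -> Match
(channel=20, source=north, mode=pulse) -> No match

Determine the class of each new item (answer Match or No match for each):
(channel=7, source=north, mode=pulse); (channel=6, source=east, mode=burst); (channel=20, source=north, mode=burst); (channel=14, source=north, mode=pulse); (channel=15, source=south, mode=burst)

No match, No match, No match, No match, Match

Every 'Match' example satisfies: source is south. None of the 'No match' examples do.
(channel=7, source=north, mode=pulse): No match (source is north).
(channel=6, source=east, mode=burst): No match (source is east).
(channel=20, source=north, mode=burst): No match (source is north).
(channel=14, source=north, mode=pulse): No match (source is north).
(channel=15, source=south, mode=burst): Match (source is south).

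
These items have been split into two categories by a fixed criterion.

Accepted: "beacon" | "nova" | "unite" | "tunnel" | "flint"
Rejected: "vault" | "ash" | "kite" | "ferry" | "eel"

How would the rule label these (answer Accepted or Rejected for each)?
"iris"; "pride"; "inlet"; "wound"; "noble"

Rejected, Rejected, Accepted, Accepted, Accepted

Comparing the two groups points to one rule — contains 'n'.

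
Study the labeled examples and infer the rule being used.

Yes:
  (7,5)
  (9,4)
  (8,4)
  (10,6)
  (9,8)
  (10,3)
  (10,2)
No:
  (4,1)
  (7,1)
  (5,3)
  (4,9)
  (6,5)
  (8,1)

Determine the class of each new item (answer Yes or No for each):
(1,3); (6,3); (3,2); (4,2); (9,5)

No, No, No, No, Yes

The distinguishing property — first > second AND sum ≥ 12 — holds for all the 'Yes' cases and none of the 'No' cases.
No: (1,3), since 1 < 3, 1+3 = 4.
No: (6,3), since 6 > 3, 6+3 = 9.
No: (3,2), since 3 > 2, 3+2 = 5.
No: (4,2), since 4 > 2, 4+2 = 6.
Yes: (9,5), since 9 > 5, 9+5 = 14.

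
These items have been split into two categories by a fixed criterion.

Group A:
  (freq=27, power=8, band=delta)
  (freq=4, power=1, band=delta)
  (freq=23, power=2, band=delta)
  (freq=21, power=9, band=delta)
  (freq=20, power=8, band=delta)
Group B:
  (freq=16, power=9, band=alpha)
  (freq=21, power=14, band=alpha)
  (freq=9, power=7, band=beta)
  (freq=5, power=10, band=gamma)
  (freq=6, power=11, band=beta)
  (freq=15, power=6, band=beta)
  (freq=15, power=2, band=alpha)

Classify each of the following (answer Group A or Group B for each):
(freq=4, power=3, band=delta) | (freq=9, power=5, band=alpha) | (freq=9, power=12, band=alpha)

The distinguishing property — band is delta — holds for all the 'Group A' cases and none of the 'Group B' cases.
(freq=4, power=3, band=delta): band is delta — fits, so Group A.
(freq=9, power=5, band=alpha): band is alpha — does not satisfy this, so Group B.
(freq=9, power=12, band=alpha): band is alpha — does not satisfy this, so Group B.

Group A, Group B, Group B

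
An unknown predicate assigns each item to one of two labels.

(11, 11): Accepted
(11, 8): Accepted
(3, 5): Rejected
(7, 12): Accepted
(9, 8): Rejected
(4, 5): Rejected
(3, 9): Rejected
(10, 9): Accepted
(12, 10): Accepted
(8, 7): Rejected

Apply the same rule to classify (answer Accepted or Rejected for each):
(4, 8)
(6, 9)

Rejected, Rejected

Every 'Accepted' example satisfies: sum ≥ 19. None of the 'Rejected' examples do.
Rejected: (4, 8), since 4+8 = 12. Rejected: (6, 9), since 6+9 = 15.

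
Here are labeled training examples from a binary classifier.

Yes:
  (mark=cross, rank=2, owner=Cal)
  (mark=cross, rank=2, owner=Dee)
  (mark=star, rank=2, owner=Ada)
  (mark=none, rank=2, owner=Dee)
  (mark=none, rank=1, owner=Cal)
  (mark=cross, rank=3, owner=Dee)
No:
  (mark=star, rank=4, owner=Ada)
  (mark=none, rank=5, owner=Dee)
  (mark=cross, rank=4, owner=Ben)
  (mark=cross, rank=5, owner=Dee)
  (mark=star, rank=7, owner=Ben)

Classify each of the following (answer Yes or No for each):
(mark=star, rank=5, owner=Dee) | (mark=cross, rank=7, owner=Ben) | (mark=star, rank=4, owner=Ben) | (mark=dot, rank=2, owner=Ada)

No, No, No, Yes

The simplest hypothesis consistent with all the labels is: rank ≤ 3.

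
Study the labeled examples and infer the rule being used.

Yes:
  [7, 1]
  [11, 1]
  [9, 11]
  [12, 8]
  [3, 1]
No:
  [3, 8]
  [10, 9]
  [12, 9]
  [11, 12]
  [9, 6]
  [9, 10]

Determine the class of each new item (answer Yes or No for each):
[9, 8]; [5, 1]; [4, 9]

No, Yes, No

Comparing the two groups points to one rule — sum is even.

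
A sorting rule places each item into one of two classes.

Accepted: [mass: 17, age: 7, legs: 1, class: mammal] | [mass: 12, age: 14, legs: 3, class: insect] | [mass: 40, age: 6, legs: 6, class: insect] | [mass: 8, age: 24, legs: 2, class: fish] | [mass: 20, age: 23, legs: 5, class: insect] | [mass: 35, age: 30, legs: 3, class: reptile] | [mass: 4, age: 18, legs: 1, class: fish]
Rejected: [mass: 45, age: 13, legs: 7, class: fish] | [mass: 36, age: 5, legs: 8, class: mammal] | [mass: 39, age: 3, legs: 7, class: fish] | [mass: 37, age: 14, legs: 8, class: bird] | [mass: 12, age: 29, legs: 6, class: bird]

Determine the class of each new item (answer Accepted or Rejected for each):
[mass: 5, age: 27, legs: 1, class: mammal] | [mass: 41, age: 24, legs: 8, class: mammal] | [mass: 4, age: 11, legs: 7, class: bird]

Accepted, Rejected, Rejected

The distinguishing property — class is insect OR legs ≤ 3 — holds for all the 'Accepted' cases and none of the 'Rejected' cases.
[mass: 5, age: 27, legs: 1, class: mammal] → class is mammal, legs = 1 → Accepted. [mass: 41, age: 24, legs: 8, class: mammal] → class is mammal, legs = 8 → Rejected. [mass: 4, age: 11, legs: 7, class: bird] → class is bird, legs = 7 → Rejected.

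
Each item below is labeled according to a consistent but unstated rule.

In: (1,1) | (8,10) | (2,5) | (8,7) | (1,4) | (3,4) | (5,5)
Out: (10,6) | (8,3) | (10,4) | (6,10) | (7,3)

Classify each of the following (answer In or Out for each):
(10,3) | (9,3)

Every 'In' example satisfies: |first − second| ≤ 3. None of the 'Out' examples do.
(10,3) — |10−3| = 7, hence Out.
(9,3) — |9−3| = 6, hence Out.

Out, Out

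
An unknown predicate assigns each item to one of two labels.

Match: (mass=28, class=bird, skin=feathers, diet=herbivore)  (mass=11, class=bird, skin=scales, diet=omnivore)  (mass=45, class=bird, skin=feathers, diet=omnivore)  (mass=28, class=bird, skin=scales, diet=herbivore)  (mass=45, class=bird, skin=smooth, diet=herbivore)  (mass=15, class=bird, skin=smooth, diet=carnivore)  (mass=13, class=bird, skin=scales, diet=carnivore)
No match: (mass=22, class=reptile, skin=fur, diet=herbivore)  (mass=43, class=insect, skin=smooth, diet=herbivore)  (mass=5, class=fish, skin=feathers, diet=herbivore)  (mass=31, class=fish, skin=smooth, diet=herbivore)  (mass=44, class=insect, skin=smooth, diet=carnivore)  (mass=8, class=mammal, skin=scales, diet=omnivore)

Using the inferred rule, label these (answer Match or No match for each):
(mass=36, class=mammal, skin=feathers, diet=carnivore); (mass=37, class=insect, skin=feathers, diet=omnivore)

No match, No match

'Match' ⟺ class is bird.
(mass=36, class=mammal, skin=feathers, diet=carnivore): class is mammal — does not satisfy this, so No match.
(mass=37, class=insect, skin=feathers, diet=omnivore): class is insect — does not satisfy this, so No match.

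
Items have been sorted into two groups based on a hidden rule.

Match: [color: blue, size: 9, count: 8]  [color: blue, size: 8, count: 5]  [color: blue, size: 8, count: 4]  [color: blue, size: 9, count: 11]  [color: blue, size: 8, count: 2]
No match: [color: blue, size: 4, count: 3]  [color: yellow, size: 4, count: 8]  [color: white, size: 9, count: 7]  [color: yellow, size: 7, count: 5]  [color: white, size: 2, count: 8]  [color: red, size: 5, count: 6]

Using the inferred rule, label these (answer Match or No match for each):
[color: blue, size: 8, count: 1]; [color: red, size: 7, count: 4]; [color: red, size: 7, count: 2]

One predicate separates the groups cleanly: color is blue AND size ≥ 5.

Match, No match, No match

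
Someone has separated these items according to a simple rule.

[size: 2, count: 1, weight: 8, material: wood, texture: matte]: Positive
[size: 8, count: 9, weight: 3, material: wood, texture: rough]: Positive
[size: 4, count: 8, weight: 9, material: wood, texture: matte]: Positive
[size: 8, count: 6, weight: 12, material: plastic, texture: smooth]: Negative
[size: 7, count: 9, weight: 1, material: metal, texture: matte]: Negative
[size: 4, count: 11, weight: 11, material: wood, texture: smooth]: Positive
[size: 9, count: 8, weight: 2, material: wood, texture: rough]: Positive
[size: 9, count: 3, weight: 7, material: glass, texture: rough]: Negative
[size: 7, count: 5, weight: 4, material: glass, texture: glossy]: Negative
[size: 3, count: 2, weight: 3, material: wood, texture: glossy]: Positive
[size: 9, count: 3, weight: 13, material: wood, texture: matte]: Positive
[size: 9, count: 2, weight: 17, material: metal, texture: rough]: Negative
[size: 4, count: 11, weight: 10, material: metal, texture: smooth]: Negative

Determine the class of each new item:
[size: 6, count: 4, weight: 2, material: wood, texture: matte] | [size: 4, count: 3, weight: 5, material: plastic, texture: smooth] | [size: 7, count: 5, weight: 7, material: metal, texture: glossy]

Positive, Negative, Negative

The simplest hypothesis consistent with all the labels is: material is wood.
Positive: [size: 6, count: 4, weight: 2, material: wood, texture: matte], since material is wood.
Negative: [size: 4, count: 3, weight: 5, material: plastic, texture: smooth], since material is plastic.
Negative: [size: 7, count: 5, weight: 7, material: metal, texture: glossy], since material is metal.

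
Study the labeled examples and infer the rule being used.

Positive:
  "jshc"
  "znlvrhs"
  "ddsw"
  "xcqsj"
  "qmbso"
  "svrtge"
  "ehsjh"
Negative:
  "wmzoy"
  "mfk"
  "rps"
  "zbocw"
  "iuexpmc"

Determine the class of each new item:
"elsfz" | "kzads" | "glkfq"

Rule: length ≥ 4 AND contains 's'. This holds for each 'Positive' example and fails for each 'Negative' one.
"elsfz": length 5, has 's', satisfies this → Positive.
"kzads": length 5, has 's', satisfies this → Positive.
"glkfq": length 5, no 's', lacks this property → Negative.

Positive, Positive, Negative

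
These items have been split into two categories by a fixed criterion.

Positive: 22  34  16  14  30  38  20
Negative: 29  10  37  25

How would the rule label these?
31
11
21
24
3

The simplest hypothesis consistent with all the labels is: even AND at least 14.
31 → 31 is odd, 31 ≥ 14 → Negative.
11 → 11 is odd, 11 < 14 → Negative.
21 → 21 is odd, 21 ≥ 14 → Negative.
24 → 24 is even, 24 ≥ 14 → Positive.
3 → 3 is odd, 3 < 14 → Negative.

Negative, Negative, Negative, Positive, Negative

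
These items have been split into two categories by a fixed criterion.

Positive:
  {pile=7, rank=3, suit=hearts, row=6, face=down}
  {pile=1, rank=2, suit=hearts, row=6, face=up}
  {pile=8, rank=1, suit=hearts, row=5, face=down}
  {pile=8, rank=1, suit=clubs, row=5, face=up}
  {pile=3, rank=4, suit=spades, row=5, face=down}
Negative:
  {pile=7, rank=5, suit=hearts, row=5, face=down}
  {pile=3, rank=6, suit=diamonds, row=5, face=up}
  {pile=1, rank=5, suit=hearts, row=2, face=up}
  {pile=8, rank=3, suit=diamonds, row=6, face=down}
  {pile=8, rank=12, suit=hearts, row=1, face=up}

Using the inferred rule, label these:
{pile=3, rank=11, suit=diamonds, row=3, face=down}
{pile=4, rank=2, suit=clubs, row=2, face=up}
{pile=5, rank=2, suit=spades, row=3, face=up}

Negative, Positive, Positive

One predicate separates the groups cleanly: suit is not diamonds AND rank ≤ 4.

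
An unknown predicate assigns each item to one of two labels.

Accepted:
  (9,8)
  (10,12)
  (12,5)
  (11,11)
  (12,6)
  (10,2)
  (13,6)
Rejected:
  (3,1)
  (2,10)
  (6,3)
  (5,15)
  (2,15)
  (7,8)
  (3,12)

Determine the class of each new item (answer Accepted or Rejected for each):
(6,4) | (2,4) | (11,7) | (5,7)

Rejected, Rejected, Accepted, Rejected

One predicate separates the groups cleanly: first ≥ 8.
Rejected: (6,4), since first 6. Rejected: (2,4), since first 2. Accepted: (11,7), since first 11. Rejected: (5,7), since first 5.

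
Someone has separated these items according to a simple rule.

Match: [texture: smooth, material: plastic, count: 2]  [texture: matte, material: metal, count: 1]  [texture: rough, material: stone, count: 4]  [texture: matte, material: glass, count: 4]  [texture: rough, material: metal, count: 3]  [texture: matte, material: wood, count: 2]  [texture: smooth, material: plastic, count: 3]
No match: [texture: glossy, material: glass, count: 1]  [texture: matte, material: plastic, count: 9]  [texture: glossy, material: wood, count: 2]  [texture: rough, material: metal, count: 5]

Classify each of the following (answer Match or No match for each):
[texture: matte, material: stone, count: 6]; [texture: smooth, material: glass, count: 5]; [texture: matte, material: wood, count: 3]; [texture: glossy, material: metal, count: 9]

A rule that fits every label: texture is not glossy AND count ≤ 4 — true of each 'Match' example, false of each 'No match' one.
[texture: matte, material: stone, count: 6] — texture is matte, count = 6, hence No match.
[texture: smooth, material: glass, count: 5] — texture is smooth, count = 5, hence No match.
[texture: matte, material: wood, count: 3] — texture is matte, count = 3, hence Match.
[texture: glossy, material: metal, count: 9] — texture is glossy, count = 9, hence No match.

No match, No match, Match, No match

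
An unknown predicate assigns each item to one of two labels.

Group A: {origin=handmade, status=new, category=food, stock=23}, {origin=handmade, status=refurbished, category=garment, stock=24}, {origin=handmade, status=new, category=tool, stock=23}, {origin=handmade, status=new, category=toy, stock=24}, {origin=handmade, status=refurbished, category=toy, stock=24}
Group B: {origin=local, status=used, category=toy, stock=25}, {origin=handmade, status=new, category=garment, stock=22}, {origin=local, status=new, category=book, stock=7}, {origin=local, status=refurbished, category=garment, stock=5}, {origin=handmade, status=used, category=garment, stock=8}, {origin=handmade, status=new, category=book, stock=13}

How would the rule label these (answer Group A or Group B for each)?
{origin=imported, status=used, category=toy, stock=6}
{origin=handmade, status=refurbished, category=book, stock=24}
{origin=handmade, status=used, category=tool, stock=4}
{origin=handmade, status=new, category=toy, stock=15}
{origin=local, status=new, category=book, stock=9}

Group B, Group A, Group B, Group B, Group B

The rule appears to be: origin is handmade AND stock ≥ 23.
{origin=imported, status=used, category=toy, stock=6}: origin is imported, stock = 6 — fails this test, so Group B. {origin=handmade, status=refurbished, category=book, stock=24}: origin is handmade, stock = 24 — passes, so Group A. {origin=handmade, status=used, category=tool, stock=4}: origin is handmade, stock = 4 — fails this test, so Group B. {origin=handmade, status=new, category=toy, stock=15}: origin is handmade, stock = 15 — fails this test, so Group B. {origin=local, status=new, category=book, stock=9}: origin is local, stock = 9 — fails this test, so Group B.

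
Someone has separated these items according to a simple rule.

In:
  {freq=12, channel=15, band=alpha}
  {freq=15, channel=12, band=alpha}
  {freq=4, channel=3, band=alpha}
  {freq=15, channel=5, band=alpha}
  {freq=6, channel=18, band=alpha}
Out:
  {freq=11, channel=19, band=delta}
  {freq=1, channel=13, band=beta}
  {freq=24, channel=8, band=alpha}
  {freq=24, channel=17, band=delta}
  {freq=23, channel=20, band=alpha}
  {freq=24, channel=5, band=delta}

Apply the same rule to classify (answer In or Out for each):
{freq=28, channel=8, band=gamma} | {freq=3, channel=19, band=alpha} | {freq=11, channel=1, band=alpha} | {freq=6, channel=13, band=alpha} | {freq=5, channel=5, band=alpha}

Out, In, In, In, In

The classifier is using: band is alpha AND freq ≤ 15.
Out: {freq=28, channel=8, band=gamma}, since band is gamma, freq = 28.
In: {freq=3, channel=19, band=alpha}, since band is alpha, freq = 3.
In: {freq=11, channel=1, band=alpha}, since band is alpha, freq = 11.
In: {freq=6, channel=13, band=alpha}, since band is alpha, freq = 6.
In: {freq=5, channel=5, band=alpha}, since band is alpha, freq = 5.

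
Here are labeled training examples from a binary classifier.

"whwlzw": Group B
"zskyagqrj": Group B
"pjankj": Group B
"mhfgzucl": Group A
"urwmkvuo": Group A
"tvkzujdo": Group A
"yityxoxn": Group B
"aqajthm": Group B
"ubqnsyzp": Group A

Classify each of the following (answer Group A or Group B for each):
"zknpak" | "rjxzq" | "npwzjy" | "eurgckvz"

Group B, Group B, Group B, Group A

One predicate separates the groups cleanly: contains 'u'.
"zknpak": no 'u', does not pass → Group B.
"rjxzq": no 'u', does not pass → Group B.
"npwzjy": no 'u', does not pass → Group B.
"eurgckvz": has 'u', qualifies → Group A.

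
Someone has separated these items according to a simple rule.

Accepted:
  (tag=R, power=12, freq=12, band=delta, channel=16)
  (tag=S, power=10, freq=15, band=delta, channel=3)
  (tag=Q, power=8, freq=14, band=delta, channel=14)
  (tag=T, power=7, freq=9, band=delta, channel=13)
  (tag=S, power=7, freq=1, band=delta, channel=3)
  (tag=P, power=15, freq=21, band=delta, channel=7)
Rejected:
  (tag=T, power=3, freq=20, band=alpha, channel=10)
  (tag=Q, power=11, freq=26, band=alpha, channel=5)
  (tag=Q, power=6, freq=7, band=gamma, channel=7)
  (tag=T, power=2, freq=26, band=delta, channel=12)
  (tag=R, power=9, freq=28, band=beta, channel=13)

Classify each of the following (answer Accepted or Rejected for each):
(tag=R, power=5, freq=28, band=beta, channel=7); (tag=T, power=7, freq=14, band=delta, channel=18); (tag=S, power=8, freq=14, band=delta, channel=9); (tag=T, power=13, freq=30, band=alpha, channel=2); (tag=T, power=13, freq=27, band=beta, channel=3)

Rejected, Accepted, Accepted, Rejected, Rejected

One predicate separates the groups cleanly: band is delta AND freq ≤ 21.
(tag=R, power=5, freq=28, band=beta, channel=7): Rejected (band is beta, freq = 28). (tag=T, power=7, freq=14, band=delta, channel=18): Accepted (band is delta, freq = 14). (tag=S, power=8, freq=14, band=delta, channel=9): Accepted (band is delta, freq = 14). (tag=T, power=13, freq=30, band=alpha, channel=2): Rejected (band is alpha, freq = 30). (tag=T, power=13, freq=27, band=beta, channel=3): Rejected (band is beta, freq = 27).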